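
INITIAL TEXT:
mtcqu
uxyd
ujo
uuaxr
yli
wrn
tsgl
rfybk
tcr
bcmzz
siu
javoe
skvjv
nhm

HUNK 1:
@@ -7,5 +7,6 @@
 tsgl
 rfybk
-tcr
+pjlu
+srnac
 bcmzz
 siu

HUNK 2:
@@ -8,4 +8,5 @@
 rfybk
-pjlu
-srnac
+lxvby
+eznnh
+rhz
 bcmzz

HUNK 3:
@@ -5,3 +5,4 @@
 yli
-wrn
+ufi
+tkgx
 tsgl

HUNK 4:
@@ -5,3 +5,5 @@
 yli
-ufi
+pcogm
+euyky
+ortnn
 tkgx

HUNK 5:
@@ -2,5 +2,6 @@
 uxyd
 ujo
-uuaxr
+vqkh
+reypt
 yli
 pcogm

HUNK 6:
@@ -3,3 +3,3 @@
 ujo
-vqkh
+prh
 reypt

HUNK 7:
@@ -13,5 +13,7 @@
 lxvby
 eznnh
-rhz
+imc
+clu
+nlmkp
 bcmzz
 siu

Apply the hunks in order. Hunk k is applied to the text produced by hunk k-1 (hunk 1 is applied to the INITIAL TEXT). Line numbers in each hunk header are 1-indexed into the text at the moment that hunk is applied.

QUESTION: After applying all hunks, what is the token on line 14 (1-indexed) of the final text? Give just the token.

Hunk 1: at line 7 remove [tcr] add [pjlu,srnac] -> 15 lines: mtcqu uxyd ujo uuaxr yli wrn tsgl rfybk pjlu srnac bcmzz siu javoe skvjv nhm
Hunk 2: at line 8 remove [pjlu,srnac] add [lxvby,eznnh,rhz] -> 16 lines: mtcqu uxyd ujo uuaxr yli wrn tsgl rfybk lxvby eznnh rhz bcmzz siu javoe skvjv nhm
Hunk 3: at line 5 remove [wrn] add [ufi,tkgx] -> 17 lines: mtcqu uxyd ujo uuaxr yli ufi tkgx tsgl rfybk lxvby eznnh rhz bcmzz siu javoe skvjv nhm
Hunk 4: at line 5 remove [ufi] add [pcogm,euyky,ortnn] -> 19 lines: mtcqu uxyd ujo uuaxr yli pcogm euyky ortnn tkgx tsgl rfybk lxvby eznnh rhz bcmzz siu javoe skvjv nhm
Hunk 5: at line 2 remove [uuaxr] add [vqkh,reypt] -> 20 lines: mtcqu uxyd ujo vqkh reypt yli pcogm euyky ortnn tkgx tsgl rfybk lxvby eznnh rhz bcmzz siu javoe skvjv nhm
Hunk 6: at line 3 remove [vqkh] add [prh] -> 20 lines: mtcqu uxyd ujo prh reypt yli pcogm euyky ortnn tkgx tsgl rfybk lxvby eznnh rhz bcmzz siu javoe skvjv nhm
Hunk 7: at line 13 remove [rhz] add [imc,clu,nlmkp] -> 22 lines: mtcqu uxyd ujo prh reypt yli pcogm euyky ortnn tkgx tsgl rfybk lxvby eznnh imc clu nlmkp bcmzz siu javoe skvjv nhm
Final line 14: eznnh

Answer: eznnh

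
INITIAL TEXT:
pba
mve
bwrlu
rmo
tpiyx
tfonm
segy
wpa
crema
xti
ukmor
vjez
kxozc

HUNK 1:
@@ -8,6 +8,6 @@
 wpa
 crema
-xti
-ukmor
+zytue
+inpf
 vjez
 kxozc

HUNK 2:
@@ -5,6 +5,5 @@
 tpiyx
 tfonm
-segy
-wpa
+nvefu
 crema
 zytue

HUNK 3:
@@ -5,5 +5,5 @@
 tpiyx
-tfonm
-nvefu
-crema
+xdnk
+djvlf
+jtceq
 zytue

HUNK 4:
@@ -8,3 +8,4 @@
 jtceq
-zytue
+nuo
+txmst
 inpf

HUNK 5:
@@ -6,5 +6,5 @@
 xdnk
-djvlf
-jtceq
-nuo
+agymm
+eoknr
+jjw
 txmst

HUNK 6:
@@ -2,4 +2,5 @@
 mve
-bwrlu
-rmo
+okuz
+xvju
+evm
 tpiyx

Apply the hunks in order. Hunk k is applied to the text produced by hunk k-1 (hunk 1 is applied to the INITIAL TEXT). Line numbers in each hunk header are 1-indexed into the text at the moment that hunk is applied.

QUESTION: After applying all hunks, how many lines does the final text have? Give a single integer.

Answer: 14

Derivation:
Hunk 1: at line 8 remove [xti,ukmor] add [zytue,inpf] -> 13 lines: pba mve bwrlu rmo tpiyx tfonm segy wpa crema zytue inpf vjez kxozc
Hunk 2: at line 5 remove [segy,wpa] add [nvefu] -> 12 lines: pba mve bwrlu rmo tpiyx tfonm nvefu crema zytue inpf vjez kxozc
Hunk 3: at line 5 remove [tfonm,nvefu,crema] add [xdnk,djvlf,jtceq] -> 12 lines: pba mve bwrlu rmo tpiyx xdnk djvlf jtceq zytue inpf vjez kxozc
Hunk 4: at line 8 remove [zytue] add [nuo,txmst] -> 13 lines: pba mve bwrlu rmo tpiyx xdnk djvlf jtceq nuo txmst inpf vjez kxozc
Hunk 5: at line 6 remove [djvlf,jtceq,nuo] add [agymm,eoknr,jjw] -> 13 lines: pba mve bwrlu rmo tpiyx xdnk agymm eoknr jjw txmst inpf vjez kxozc
Hunk 6: at line 2 remove [bwrlu,rmo] add [okuz,xvju,evm] -> 14 lines: pba mve okuz xvju evm tpiyx xdnk agymm eoknr jjw txmst inpf vjez kxozc
Final line count: 14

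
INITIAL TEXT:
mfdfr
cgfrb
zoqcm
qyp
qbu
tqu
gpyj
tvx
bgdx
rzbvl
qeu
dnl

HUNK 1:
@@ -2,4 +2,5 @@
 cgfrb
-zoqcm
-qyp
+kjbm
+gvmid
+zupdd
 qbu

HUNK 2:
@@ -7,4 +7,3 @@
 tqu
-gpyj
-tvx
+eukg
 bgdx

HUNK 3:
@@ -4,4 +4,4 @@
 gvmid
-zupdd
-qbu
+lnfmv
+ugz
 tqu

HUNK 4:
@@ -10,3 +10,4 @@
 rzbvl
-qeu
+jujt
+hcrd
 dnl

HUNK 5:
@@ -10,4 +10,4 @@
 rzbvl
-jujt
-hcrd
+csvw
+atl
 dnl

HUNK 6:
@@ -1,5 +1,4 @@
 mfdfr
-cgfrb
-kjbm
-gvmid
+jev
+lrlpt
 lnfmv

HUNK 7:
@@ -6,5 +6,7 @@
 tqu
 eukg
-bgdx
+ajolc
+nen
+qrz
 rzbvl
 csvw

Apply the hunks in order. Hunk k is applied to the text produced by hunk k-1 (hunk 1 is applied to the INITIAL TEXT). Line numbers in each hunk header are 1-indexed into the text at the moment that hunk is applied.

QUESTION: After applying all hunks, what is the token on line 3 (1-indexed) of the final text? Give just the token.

Answer: lrlpt

Derivation:
Hunk 1: at line 2 remove [zoqcm,qyp] add [kjbm,gvmid,zupdd] -> 13 lines: mfdfr cgfrb kjbm gvmid zupdd qbu tqu gpyj tvx bgdx rzbvl qeu dnl
Hunk 2: at line 7 remove [gpyj,tvx] add [eukg] -> 12 lines: mfdfr cgfrb kjbm gvmid zupdd qbu tqu eukg bgdx rzbvl qeu dnl
Hunk 3: at line 4 remove [zupdd,qbu] add [lnfmv,ugz] -> 12 lines: mfdfr cgfrb kjbm gvmid lnfmv ugz tqu eukg bgdx rzbvl qeu dnl
Hunk 4: at line 10 remove [qeu] add [jujt,hcrd] -> 13 lines: mfdfr cgfrb kjbm gvmid lnfmv ugz tqu eukg bgdx rzbvl jujt hcrd dnl
Hunk 5: at line 10 remove [jujt,hcrd] add [csvw,atl] -> 13 lines: mfdfr cgfrb kjbm gvmid lnfmv ugz tqu eukg bgdx rzbvl csvw atl dnl
Hunk 6: at line 1 remove [cgfrb,kjbm,gvmid] add [jev,lrlpt] -> 12 lines: mfdfr jev lrlpt lnfmv ugz tqu eukg bgdx rzbvl csvw atl dnl
Hunk 7: at line 6 remove [bgdx] add [ajolc,nen,qrz] -> 14 lines: mfdfr jev lrlpt lnfmv ugz tqu eukg ajolc nen qrz rzbvl csvw atl dnl
Final line 3: lrlpt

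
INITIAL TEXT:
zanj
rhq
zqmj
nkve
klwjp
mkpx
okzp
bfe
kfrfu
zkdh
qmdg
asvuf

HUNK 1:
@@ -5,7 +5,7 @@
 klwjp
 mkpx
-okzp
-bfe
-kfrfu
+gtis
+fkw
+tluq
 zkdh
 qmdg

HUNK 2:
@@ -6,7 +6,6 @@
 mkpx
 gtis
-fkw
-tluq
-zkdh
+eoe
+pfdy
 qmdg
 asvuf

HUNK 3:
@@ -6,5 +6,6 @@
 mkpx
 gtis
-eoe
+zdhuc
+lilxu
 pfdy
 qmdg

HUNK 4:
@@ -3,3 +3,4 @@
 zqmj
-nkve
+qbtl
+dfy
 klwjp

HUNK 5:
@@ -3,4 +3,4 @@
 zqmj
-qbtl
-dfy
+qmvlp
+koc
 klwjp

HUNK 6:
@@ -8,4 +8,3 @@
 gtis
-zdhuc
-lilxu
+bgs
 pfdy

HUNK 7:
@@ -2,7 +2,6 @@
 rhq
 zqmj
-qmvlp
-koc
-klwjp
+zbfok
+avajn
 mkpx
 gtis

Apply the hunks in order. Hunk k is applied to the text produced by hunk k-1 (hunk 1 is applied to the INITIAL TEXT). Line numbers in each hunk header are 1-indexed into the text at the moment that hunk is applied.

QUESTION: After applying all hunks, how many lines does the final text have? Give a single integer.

Hunk 1: at line 5 remove [okzp,bfe,kfrfu] add [gtis,fkw,tluq] -> 12 lines: zanj rhq zqmj nkve klwjp mkpx gtis fkw tluq zkdh qmdg asvuf
Hunk 2: at line 6 remove [fkw,tluq,zkdh] add [eoe,pfdy] -> 11 lines: zanj rhq zqmj nkve klwjp mkpx gtis eoe pfdy qmdg asvuf
Hunk 3: at line 6 remove [eoe] add [zdhuc,lilxu] -> 12 lines: zanj rhq zqmj nkve klwjp mkpx gtis zdhuc lilxu pfdy qmdg asvuf
Hunk 4: at line 3 remove [nkve] add [qbtl,dfy] -> 13 lines: zanj rhq zqmj qbtl dfy klwjp mkpx gtis zdhuc lilxu pfdy qmdg asvuf
Hunk 5: at line 3 remove [qbtl,dfy] add [qmvlp,koc] -> 13 lines: zanj rhq zqmj qmvlp koc klwjp mkpx gtis zdhuc lilxu pfdy qmdg asvuf
Hunk 6: at line 8 remove [zdhuc,lilxu] add [bgs] -> 12 lines: zanj rhq zqmj qmvlp koc klwjp mkpx gtis bgs pfdy qmdg asvuf
Hunk 7: at line 2 remove [qmvlp,koc,klwjp] add [zbfok,avajn] -> 11 lines: zanj rhq zqmj zbfok avajn mkpx gtis bgs pfdy qmdg asvuf
Final line count: 11

Answer: 11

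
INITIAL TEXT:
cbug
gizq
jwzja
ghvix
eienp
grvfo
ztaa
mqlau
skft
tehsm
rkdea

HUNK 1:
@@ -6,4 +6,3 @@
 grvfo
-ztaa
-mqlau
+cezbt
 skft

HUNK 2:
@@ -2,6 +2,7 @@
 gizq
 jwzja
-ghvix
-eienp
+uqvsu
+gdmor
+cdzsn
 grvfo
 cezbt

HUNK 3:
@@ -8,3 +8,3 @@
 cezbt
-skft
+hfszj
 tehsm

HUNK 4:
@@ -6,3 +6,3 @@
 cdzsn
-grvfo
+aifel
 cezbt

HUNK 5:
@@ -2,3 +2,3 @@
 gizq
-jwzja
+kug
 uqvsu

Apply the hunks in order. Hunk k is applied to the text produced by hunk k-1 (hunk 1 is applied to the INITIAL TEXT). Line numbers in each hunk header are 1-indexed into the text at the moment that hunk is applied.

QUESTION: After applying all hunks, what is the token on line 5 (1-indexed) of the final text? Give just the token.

Answer: gdmor

Derivation:
Hunk 1: at line 6 remove [ztaa,mqlau] add [cezbt] -> 10 lines: cbug gizq jwzja ghvix eienp grvfo cezbt skft tehsm rkdea
Hunk 2: at line 2 remove [ghvix,eienp] add [uqvsu,gdmor,cdzsn] -> 11 lines: cbug gizq jwzja uqvsu gdmor cdzsn grvfo cezbt skft tehsm rkdea
Hunk 3: at line 8 remove [skft] add [hfszj] -> 11 lines: cbug gizq jwzja uqvsu gdmor cdzsn grvfo cezbt hfszj tehsm rkdea
Hunk 4: at line 6 remove [grvfo] add [aifel] -> 11 lines: cbug gizq jwzja uqvsu gdmor cdzsn aifel cezbt hfszj tehsm rkdea
Hunk 5: at line 2 remove [jwzja] add [kug] -> 11 lines: cbug gizq kug uqvsu gdmor cdzsn aifel cezbt hfszj tehsm rkdea
Final line 5: gdmor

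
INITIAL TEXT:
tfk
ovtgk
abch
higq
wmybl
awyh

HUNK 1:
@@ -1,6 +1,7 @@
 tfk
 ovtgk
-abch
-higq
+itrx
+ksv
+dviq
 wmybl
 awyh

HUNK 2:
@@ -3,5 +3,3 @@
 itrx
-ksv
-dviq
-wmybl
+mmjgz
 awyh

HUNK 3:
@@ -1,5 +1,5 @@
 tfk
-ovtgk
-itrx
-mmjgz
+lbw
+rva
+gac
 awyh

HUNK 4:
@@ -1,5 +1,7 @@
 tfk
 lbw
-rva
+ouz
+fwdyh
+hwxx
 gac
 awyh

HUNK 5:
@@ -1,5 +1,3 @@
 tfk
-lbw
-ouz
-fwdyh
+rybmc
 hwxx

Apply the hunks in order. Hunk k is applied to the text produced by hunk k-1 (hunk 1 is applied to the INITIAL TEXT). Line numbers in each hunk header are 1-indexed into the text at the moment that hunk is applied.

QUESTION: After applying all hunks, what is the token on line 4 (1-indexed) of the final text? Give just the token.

Hunk 1: at line 1 remove [abch,higq] add [itrx,ksv,dviq] -> 7 lines: tfk ovtgk itrx ksv dviq wmybl awyh
Hunk 2: at line 3 remove [ksv,dviq,wmybl] add [mmjgz] -> 5 lines: tfk ovtgk itrx mmjgz awyh
Hunk 3: at line 1 remove [ovtgk,itrx,mmjgz] add [lbw,rva,gac] -> 5 lines: tfk lbw rva gac awyh
Hunk 4: at line 1 remove [rva] add [ouz,fwdyh,hwxx] -> 7 lines: tfk lbw ouz fwdyh hwxx gac awyh
Hunk 5: at line 1 remove [lbw,ouz,fwdyh] add [rybmc] -> 5 lines: tfk rybmc hwxx gac awyh
Final line 4: gac

Answer: gac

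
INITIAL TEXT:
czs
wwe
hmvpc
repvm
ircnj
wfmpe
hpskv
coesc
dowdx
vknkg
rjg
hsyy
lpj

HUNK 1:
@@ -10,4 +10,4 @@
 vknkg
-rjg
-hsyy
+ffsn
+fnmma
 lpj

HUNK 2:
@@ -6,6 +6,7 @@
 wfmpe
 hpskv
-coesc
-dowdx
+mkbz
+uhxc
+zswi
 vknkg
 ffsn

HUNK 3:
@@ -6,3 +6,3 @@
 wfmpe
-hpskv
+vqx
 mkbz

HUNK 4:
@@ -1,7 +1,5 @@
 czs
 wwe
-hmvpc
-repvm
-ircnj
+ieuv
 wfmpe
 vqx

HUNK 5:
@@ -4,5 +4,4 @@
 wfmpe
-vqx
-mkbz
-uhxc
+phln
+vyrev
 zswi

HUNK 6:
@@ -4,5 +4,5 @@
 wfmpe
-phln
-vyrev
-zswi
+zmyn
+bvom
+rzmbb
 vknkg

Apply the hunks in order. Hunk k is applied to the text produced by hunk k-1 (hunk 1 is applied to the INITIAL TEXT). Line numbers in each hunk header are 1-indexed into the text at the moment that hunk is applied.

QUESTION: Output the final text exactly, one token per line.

Answer: czs
wwe
ieuv
wfmpe
zmyn
bvom
rzmbb
vknkg
ffsn
fnmma
lpj

Derivation:
Hunk 1: at line 10 remove [rjg,hsyy] add [ffsn,fnmma] -> 13 lines: czs wwe hmvpc repvm ircnj wfmpe hpskv coesc dowdx vknkg ffsn fnmma lpj
Hunk 2: at line 6 remove [coesc,dowdx] add [mkbz,uhxc,zswi] -> 14 lines: czs wwe hmvpc repvm ircnj wfmpe hpskv mkbz uhxc zswi vknkg ffsn fnmma lpj
Hunk 3: at line 6 remove [hpskv] add [vqx] -> 14 lines: czs wwe hmvpc repvm ircnj wfmpe vqx mkbz uhxc zswi vknkg ffsn fnmma lpj
Hunk 4: at line 1 remove [hmvpc,repvm,ircnj] add [ieuv] -> 12 lines: czs wwe ieuv wfmpe vqx mkbz uhxc zswi vknkg ffsn fnmma lpj
Hunk 5: at line 4 remove [vqx,mkbz,uhxc] add [phln,vyrev] -> 11 lines: czs wwe ieuv wfmpe phln vyrev zswi vknkg ffsn fnmma lpj
Hunk 6: at line 4 remove [phln,vyrev,zswi] add [zmyn,bvom,rzmbb] -> 11 lines: czs wwe ieuv wfmpe zmyn bvom rzmbb vknkg ffsn fnmma lpj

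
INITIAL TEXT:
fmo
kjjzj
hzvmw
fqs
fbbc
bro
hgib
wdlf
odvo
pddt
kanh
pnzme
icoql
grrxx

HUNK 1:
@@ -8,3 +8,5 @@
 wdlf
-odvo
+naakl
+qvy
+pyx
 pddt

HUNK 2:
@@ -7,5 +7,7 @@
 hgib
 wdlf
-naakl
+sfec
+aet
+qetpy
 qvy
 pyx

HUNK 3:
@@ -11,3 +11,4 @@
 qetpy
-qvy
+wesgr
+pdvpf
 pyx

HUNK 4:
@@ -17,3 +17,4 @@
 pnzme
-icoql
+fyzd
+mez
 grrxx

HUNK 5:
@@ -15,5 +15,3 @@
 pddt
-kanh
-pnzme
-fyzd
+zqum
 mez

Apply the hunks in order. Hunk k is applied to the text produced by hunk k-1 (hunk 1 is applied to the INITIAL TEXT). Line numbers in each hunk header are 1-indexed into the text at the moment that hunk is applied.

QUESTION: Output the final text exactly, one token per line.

Answer: fmo
kjjzj
hzvmw
fqs
fbbc
bro
hgib
wdlf
sfec
aet
qetpy
wesgr
pdvpf
pyx
pddt
zqum
mez
grrxx

Derivation:
Hunk 1: at line 8 remove [odvo] add [naakl,qvy,pyx] -> 16 lines: fmo kjjzj hzvmw fqs fbbc bro hgib wdlf naakl qvy pyx pddt kanh pnzme icoql grrxx
Hunk 2: at line 7 remove [naakl] add [sfec,aet,qetpy] -> 18 lines: fmo kjjzj hzvmw fqs fbbc bro hgib wdlf sfec aet qetpy qvy pyx pddt kanh pnzme icoql grrxx
Hunk 3: at line 11 remove [qvy] add [wesgr,pdvpf] -> 19 lines: fmo kjjzj hzvmw fqs fbbc bro hgib wdlf sfec aet qetpy wesgr pdvpf pyx pddt kanh pnzme icoql grrxx
Hunk 4: at line 17 remove [icoql] add [fyzd,mez] -> 20 lines: fmo kjjzj hzvmw fqs fbbc bro hgib wdlf sfec aet qetpy wesgr pdvpf pyx pddt kanh pnzme fyzd mez grrxx
Hunk 5: at line 15 remove [kanh,pnzme,fyzd] add [zqum] -> 18 lines: fmo kjjzj hzvmw fqs fbbc bro hgib wdlf sfec aet qetpy wesgr pdvpf pyx pddt zqum mez grrxx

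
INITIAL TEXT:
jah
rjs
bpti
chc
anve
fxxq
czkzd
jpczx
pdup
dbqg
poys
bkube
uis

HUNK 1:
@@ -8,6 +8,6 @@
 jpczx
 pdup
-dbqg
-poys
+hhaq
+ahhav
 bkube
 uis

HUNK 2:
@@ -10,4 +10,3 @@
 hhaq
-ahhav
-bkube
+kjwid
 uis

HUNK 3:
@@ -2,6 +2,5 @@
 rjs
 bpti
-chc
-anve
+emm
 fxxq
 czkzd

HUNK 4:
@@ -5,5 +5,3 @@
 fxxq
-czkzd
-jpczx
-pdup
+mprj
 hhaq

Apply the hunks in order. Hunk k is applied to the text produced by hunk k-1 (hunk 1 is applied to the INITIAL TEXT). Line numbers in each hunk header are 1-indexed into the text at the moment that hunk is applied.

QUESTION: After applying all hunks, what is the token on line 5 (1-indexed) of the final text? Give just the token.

Hunk 1: at line 8 remove [dbqg,poys] add [hhaq,ahhav] -> 13 lines: jah rjs bpti chc anve fxxq czkzd jpczx pdup hhaq ahhav bkube uis
Hunk 2: at line 10 remove [ahhav,bkube] add [kjwid] -> 12 lines: jah rjs bpti chc anve fxxq czkzd jpczx pdup hhaq kjwid uis
Hunk 3: at line 2 remove [chc,anve] add [emm] -> 11 lines: jah rjs bpti emm fxxq czkzd jpczx pdup hhaq kjwid uis
Hunk 4: at line 5 remove [czkzd,jpczx,pdup] add [mprj] -> 9 lines: jah rjs bpti emm fxxq mprj hhaq kjwid uis
Final line 5: fxxq

Answer: fxxq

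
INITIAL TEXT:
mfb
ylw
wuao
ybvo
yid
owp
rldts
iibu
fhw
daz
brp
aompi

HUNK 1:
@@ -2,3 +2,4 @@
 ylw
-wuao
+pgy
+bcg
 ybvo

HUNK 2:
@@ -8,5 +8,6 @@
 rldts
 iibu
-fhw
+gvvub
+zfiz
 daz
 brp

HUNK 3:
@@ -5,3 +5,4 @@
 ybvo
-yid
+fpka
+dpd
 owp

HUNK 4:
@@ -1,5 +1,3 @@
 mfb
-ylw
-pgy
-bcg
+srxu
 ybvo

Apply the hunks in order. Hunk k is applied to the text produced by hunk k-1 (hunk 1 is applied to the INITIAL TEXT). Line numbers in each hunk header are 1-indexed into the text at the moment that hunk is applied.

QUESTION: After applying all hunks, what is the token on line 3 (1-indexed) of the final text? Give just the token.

Answer: ybvo

Derivation:
Hunk 1: at line 2 remove [wuao] add [pgy,bcg] -> 13 lines: mfb ylw pgy bcg ybvo yid owp rldts iibu fhw daz brp aompi
Hunk 2: at line 8 remove [fhw] add [gvvub,zfiz] -> 14 lines: mfb ylw pgy bcg ybvo yid owp rldts iibu gvvub zfiz daz brp aompi
Hunk 3: at line 5 remove [yid] add [fpka,dpd] -> 15 lines: mfb ylw pgy bcg ybvo fpka dpd owp rldts iibu gvvub zfiz daz brp aompi
Hunk 4: at line 1 remove [ylw,pgy,bcg] add [srxu] -> 13 lines: mfb srxu ybvo fpka dpd owp rldts iibu gvvub zfiz daz brp aompi
Final line 3: ybvo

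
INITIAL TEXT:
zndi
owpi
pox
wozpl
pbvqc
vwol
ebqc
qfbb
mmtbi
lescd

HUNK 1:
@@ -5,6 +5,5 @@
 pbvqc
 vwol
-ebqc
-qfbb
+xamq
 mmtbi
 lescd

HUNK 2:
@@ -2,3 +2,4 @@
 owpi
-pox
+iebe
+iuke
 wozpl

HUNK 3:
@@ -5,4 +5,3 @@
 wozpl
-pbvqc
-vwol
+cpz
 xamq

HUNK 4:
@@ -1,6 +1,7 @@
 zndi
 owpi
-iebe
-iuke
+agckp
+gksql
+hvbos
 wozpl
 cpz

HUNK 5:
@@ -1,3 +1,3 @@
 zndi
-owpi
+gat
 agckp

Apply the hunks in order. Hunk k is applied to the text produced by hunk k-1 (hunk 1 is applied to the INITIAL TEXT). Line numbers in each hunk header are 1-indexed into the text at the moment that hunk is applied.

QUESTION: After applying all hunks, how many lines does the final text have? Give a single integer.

Hunk 1: at line 5 remove [ebqc,qfbb] add [xamq] -> 9 lines: zndi owpi pox wozpl pbvqc vwol xamq mmtbi lescd
Hunk 2: at line 2 remove [pox] add [iebe,iuke] -> 10 lines: zndi owpi iebe iuke wozpl pbvqc vwol xamq mmtbi lescd
Hunk 3: at line 5 remove [pbvqc,vwol] add [cpz] -> 9 lines: zndi owpi iebe iuke wozpl cpz xamq mmtbi lescd
Hunk 4: at line 1 remove [iebe,iuke] add [agckp,gksql,hvbos] -> 10 lines: zndi owpi agckp gksql hvbos wozpl cpz xamq mmtbi lescd
Hunk 5: at line 1 remove [owpi] add [gat] -> 10 lines: zndi gat agckp gksql hvbos wozpl cpz xamq mmtbi lescd
Final line count: 10

Answer: 10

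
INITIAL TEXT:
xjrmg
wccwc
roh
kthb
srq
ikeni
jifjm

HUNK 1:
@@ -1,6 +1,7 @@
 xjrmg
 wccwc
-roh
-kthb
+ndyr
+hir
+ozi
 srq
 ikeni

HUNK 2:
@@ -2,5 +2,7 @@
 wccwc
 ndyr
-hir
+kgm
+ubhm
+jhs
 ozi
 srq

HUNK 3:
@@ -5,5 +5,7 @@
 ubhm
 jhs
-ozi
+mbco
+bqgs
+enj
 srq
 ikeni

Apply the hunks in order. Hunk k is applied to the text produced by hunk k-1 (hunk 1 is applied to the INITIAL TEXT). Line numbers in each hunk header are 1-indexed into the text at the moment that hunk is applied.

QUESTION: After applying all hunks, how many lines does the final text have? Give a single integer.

Hunk 1: at line 1 remove [roh,kthb] add [ndyr,hir,ozi] -> 8 lines: xjrmg wccwc ndyr hir ozi srq ikeni jifjm
Hunk 2: at line 2 remove [hir] add [kgm,ubhm,jhs] -> 10 lines: xjrmg wccwc ndyr kgm ubhm jhs ozi srq ikeni jifjm
Hunk 3: at line 5 remove [ozi] add [mbco,bqgs,enj] -> 12 lines: xjrmg wccwc ndyr kgm ubhm jhs mbco bqgs enj srq ikeni jifjm
Final line count: 12

Answer: 12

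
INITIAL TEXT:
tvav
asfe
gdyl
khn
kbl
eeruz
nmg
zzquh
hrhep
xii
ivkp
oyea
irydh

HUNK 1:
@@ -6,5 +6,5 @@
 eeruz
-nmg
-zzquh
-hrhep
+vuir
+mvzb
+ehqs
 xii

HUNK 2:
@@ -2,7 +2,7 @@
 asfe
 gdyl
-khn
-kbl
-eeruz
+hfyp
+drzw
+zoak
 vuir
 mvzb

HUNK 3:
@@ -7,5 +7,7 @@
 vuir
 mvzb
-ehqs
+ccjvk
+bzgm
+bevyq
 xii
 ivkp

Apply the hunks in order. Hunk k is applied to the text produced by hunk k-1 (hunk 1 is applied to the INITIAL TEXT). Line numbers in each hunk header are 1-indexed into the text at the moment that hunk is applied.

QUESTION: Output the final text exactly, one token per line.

Answer: tvav
asfe
gdyl
hfyp
drzw
zoak
vuir
mvzb
ccjvk
bzgm
bevyq
xii
ivkp
oyea
irydh

Derivation:
Hunk 1: at line 6 remove [nmg,zzquh,hrhep] add [vuir,mvzb,ehqs] -> 13 lines: tvav asfe gdyl khn kbl eeruz vuir mvzb ehqs xii ivkp oyea irydh
Hunk 2: at line 2 remove [khn,kbl,eeruz] add [hfyp,drzw,zoak] -> 13 lines: tvav asfe gdyl hfyp drzw zoak vuir mvzb ehqs xii ivkp oyea irydh
Hunk 3: at line 7 remove [ehqs] add [ccjvk,bzgm,bevyq] -> 15 lines: tvav asfe gdyl hfyp drzw zoak vuir mvzb ccjvk bzgm bevyq xii ivkp oyea irydh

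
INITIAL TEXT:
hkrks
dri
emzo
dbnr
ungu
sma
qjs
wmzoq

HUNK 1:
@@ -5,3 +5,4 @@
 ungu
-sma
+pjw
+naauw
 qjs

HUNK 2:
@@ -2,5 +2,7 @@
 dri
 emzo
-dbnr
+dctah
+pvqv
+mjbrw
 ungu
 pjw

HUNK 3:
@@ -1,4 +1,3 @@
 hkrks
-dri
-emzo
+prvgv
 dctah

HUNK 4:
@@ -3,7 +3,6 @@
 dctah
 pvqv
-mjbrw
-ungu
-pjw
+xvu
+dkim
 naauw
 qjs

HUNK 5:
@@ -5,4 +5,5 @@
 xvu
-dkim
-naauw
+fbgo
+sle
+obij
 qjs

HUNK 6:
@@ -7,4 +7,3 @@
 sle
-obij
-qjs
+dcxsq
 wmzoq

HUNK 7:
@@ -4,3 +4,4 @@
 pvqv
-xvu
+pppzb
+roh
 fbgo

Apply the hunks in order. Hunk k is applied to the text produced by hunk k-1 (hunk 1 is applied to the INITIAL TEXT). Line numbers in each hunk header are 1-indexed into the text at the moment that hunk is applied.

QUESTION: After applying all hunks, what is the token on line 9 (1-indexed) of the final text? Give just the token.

Answer: dcxsq

Derivation:
Hunk 1: at line 5 remove [sma] add [pjw,naauw] -> 9 lines: hkrks dri emzo dbnr ungu pjw naauw qjs wmzoq
Hunk 2: at line 2 remove [dbnr] add [dctah,pvqv,mjbrw] -> 11 lines: hkrks dri emzo dctah pvqv mjbrw ungu pjw naauw qjs wmzoq
Hunk 3: at line 1 remove [dri,emzo] add [prvgv] -> 10 lines: hkrks prvgv dctah pvqv mjbrw ungu pjw naauw qjs wmzoq
Hunk 4: at line 3 remove [mjbrw,ungu,pjw] add [xvu,dkim] -> 9 lines: hkrks prvgv dctah pvqv xvu dkim naauw qjs wmzoq
Hunk 5: at line 5 remove [dkim,naauw] add [fbgo,sle,obij] -> 10 lines: hkrks prvgv dctah pvqv xvu fbgo sle obij qjs wmzoq
Hunk 6: at line 7 remove [obij,qjs] add [dcxsq] -> 9 lines: hkrks prvgv dctah pvqv xvu fbgo sle dcxsq wmzoq
Hunk 7: at line 4 remove [xvu] add [pppzb,roh] -> 10 lines: hkrks prvgv dctah pvqv pppzb roh fbgo sle dcxsq wmzoq
Final line 9: dcxsq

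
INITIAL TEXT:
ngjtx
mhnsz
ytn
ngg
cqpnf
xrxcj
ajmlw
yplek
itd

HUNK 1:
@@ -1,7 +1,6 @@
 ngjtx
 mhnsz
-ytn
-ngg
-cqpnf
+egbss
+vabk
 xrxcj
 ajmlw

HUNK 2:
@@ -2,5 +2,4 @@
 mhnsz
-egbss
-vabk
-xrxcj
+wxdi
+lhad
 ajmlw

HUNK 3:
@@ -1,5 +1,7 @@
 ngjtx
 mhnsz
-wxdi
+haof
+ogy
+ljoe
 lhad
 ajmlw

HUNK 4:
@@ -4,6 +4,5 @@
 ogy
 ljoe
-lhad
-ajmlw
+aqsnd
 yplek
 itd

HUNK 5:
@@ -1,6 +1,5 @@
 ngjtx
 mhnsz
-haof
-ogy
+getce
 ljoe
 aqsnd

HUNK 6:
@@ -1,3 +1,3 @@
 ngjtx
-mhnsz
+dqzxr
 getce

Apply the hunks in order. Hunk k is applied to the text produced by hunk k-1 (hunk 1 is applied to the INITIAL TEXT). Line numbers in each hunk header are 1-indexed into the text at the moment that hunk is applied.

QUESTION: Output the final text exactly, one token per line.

Hunk 1: at line 1 remove [ytn,ngg,cqpnf] add [egbss,vabk] -> 8 lines: ngjtx mhnsz egbss vabk xrxcj ajmlw yplek itd
Hunk 2: at line 2 remove [egbss,vabk,xrxcj] add [wxdi,lhad] -> 7 lines: ngjtx mhnsz wxdi lhad ajmlw yplek itd
Hunk 3: at line 1 remove [wxdi] add [haof,ogy,ljoe] -> 9 lines: ngjtx mhnsz haof ogy ljoe lhad ajmlw yplek itd
Hunk 4: at line 4 remove [lhad,ajmlw] add [aqsnd] -> 8 lines: ngjtx mhnsz haof ogy ljoe aqsnd yplek itd
Hunk 5: at line 1 remove [haof,ogy] add [getce] -> 7 lines: ngjtx mhnsz getce ljoe aqsnd yplek itd
Hunk 6: at line 1 remove [mhnsz] add [dqzxr] -> 7 lines: ngjtx dqzxr getce ljoe aqsnd yplek itd

Answer: ngjtx
dqzxr
getce
ljoe
aqsnd
yplek
itd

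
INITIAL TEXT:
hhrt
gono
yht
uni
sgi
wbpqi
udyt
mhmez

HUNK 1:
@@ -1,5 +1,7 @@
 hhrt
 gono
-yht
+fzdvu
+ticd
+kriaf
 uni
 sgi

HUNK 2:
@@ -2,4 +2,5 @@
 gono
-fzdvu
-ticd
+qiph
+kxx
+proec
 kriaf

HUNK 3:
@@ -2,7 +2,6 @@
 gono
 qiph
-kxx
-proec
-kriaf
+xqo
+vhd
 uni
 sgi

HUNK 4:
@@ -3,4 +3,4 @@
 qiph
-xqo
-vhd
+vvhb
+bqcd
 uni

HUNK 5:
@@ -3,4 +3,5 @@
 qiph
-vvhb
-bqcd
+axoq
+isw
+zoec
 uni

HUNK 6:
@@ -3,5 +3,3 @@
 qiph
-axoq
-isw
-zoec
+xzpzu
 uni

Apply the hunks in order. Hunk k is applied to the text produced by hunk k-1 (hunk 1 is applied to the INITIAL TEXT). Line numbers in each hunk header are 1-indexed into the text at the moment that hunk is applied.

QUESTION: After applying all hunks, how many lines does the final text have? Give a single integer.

Answer: 9

Derivation:
Hunk 1: at line 1 remove [yht] add [fzdvu,ticd,kriaf] -> 10 lines: hhrt gono fzdvu ticd kriaf uni sgi wbpqi udyt mhmez
Hunk 2: at line 2 remove [fzdvu,ticd] add [qiph,kxx,proec] -> 11 lines: hhrt gono qiph kxx proec kriaf uni sgi wbpqi udyt mhmez
Hunk 3: at line 2 remove [kxx,proec,kriaf] add [xqo,vhd] -> 10 lines: hhrt gono qiph xqo vhd uni sgi wbpqi udyt mhmez
Hunk 4: at line 3 remove [xqo,vhd] add [vvhb,bqcd] -> 10 lines: hhrt gono qiph vvhb bqcd uni sgi wbpqi udyt mhmez
Hunk 5: at line 3 remove [vvhb,bqcd] add [axoq,isw,zoec] -> 11 lines: hhrt gono qiph axoq isw zoec uni sgi wbpqi udyt mhmez
Hunk 6: at line 3 remove [axoq,isw,zoec] add [xzpzu] -> 9 lines: hhrt gono qiph xzpzu uni sgi wbpqi udyt mhmez
Final line count: 9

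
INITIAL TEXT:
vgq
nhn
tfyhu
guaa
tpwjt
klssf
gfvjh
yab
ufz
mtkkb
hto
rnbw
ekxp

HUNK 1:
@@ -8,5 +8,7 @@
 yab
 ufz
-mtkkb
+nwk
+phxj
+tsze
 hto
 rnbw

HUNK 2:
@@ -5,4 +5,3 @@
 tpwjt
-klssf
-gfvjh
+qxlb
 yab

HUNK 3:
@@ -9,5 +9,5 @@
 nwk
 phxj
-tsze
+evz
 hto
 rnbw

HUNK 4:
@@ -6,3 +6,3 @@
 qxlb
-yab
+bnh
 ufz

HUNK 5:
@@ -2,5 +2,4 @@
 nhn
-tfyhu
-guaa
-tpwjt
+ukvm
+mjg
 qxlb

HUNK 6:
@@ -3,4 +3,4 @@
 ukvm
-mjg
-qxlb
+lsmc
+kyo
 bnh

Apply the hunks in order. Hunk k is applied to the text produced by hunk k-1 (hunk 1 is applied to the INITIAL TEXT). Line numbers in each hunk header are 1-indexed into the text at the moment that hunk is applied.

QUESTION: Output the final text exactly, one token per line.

Hunk 1: at line 8 remove [mtkkb] add [nwk,phxj,tsze] -> 15 lines: vgq nhn tfyhu guaa tpwjt klssf gfvjh yab ufz nwk phxj tsze hto rnbw ekxp
Hunk 2: at line 5 remove [klssf,gfvjh] add [qxlb] -> 14 lines: vgq nhn tfyhu guaa tpwjt qxlb yab ufz nwk phxj tsze hto rnbw ekxp
Hunk 3: at line 9 remove [tsze] add [evz] -> 14 lines: vgq nhn tfyhu guaa tpwjt qxlb yab ufz nwk phxj evz hto rnbw ekxp
Hunk 4: at line 6 remove [yab] add [bnh] -> 14 lines: vgq nhn tfyhu guaa tpwjt qxlb bnh ufz nwk phxj evz hto rnbw ekxp
Hunk 5: at line 2 remove [tfyhu,guaa,tpwjt] add [ukvm,mjg] -> 13 lines: vgq nhn ukvm mjg qxlb bnh ufz nwk phxj evz hto rnbw ekxp
Hunk 6: at line 3 remove [mjg,qxlb] add [lsmc,kyo] -> 13 lines: vgq nhn ukvm lsmc kyo bnh ufz nwk phxj evz hto rnbw ekxp

Answer: vgq
nhn
ukvm
lsmc
kyo
bnh
ufz
nwk
phxj
evz
hto
rnbw
ekxp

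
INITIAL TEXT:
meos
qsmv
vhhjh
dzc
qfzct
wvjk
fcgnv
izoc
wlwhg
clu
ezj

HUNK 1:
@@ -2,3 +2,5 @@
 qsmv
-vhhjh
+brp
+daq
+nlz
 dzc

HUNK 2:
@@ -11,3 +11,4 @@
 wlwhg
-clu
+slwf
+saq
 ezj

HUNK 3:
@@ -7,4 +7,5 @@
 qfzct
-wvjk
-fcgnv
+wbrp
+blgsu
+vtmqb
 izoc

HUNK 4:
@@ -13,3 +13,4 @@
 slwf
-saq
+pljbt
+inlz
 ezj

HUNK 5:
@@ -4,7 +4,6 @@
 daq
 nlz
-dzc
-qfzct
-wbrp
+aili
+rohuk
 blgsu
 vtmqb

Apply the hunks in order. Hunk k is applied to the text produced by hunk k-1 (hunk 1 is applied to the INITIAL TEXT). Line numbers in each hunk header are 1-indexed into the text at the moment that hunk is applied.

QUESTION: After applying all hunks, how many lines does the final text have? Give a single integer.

Answer: 15

Derivation:
Hunk 1: at line 2 remove [vhhjh] add [brp,daq,nlz] -> 13 lines: meos qsmv brp daq nlz dzc qfzct wvjk fcgnv izoc wlwhg clu ezj
Hunk 2: at line 11 remove [clu] add [slwf,saq] -> 14 lines: meos qsmv brp daq nlz dzc qfzct wvjk fcgnv izoc wlwhg slwf saq ezj
Hunk 3: at line 7 remove [wvjk,fcgnv] add [wbrp,blgsu,vtmqb] -> 15 lines: meos qsmv brp daq nlz dzc qfzct wbrp blgsu vtmqb izoc wlwhg slwf saq ezj
Hunk 4: at line 13 remove [saq] add [pljbt,inlz] -> 16 lines: meos qsmv brp daq nlz dzc qfzct wbrp blgsu vtmqb izoc wlwhg slwf pljbt inlz ezj
Hunk 5: at line 4 remove [dzc,qfzct,wbrp] add [aili,rohuk] -> 15 lines: meos qsmv brp daq nlz aili rohuk blgsu vtmqb izoc wlwhg slwf pljbt inlz ezj
Final line count: 15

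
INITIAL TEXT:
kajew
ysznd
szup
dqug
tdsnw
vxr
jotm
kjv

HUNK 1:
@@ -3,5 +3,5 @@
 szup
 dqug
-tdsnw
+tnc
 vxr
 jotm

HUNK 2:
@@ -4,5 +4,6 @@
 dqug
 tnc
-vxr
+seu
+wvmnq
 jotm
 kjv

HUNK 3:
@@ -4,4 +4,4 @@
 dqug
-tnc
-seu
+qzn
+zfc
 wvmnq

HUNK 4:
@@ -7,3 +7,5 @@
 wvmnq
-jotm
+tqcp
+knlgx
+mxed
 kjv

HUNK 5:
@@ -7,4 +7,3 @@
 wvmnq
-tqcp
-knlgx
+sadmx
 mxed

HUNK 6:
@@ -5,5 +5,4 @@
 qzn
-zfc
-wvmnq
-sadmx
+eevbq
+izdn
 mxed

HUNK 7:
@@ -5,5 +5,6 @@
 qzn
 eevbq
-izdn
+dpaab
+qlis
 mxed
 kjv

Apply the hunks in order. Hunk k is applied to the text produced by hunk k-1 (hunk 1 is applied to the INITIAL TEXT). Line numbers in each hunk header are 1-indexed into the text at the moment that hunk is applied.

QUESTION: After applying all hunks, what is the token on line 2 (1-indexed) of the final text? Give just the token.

Answer: ysznd

Derivation:
Hunk 1: at line 3 remove [tdsnw] add [tnc] -> 8 lines: kajew ysznd szup dqug tnc vxr jotm kjv
Hunk 2: at line 4 remove [vxr] add [seu,wvmnq] -> 9 lines: kajew ysznd szup dqug tnc seu wvmnq jotm kjv
Hunk 3: at line 4 remove [tnc,seu] add [qzn,zfc] -> 9 lines: kajew ysznd szup dqug qzn zfc wvmnq jotm kjv
Hunk 4: at line 7 remove [jotm] add [tqcp,knlgx,mxed] -> 11 lines: kajew ysznd szup dqug qzn zfc wvmnq tqcp knlgx mxed kjv
Hunk 5: at line 7 remove [tqcp,knlgx] add [sadmx] -> 10 lines: kajew ysznd szup dqug qzn zfc wvmnq sadmx mxed kjv
Hunk 6: at line 5 remove [zfc,wvmnq,sadmx] add [eevbq,izdn] -> 9 lines: kajew ysznd szup dqug qzn eevbq izdn mxed kjv
Hunk 7: at line 5 remove [izdn] add [dpaab,qlis] -> 10 lines: kajew ysznd szup dqug qzn eevbq dpaab qlis mxed kjv
Final line 2: ysznd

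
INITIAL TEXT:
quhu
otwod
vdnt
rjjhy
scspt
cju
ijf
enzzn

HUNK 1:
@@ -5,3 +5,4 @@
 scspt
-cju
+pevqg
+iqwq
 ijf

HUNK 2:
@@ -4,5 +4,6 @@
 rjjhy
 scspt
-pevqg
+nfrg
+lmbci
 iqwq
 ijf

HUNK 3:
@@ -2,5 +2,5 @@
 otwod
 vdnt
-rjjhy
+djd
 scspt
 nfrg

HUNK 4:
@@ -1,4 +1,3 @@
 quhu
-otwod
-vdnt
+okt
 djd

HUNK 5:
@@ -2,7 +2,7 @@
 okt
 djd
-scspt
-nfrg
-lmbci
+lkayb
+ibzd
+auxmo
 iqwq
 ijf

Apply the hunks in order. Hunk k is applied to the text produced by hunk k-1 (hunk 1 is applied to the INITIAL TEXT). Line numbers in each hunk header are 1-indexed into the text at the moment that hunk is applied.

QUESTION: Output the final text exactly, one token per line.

Hunk 1: at line 5 remove [cju] add [pevqg,iqwq] -> 9 lines: quhu otwod vdnt rjjhy scspt pevqg iqwq ijf enzzn
Hunk 2: at line 4 remove [pevqg] add [nfrg,lmbci] -> 10 lines: quhu otwod vdnt rjjhy scspt nfrg lmbci iqwq ijf enzzn
Hunk 3: at line 2 remove [rjjhy] add [djd] -> 10 lines: quhu otwod vdnt djd scspt nfrg lmbci iqwq ijf enzzn
Hunk 4: at line 1 remove [otwod,vdnt] add [okt] -> 9 lines: quhu okt djd scspt nfrg lmbci iqwq ijf enzzn
Hunk 5: at line 2 remove [scspt,nfrg,lmbci] add [lkayb,ibzd,auxmo] -> 9 lines: quhu okt djd lkayb ibzd auxmo iqwq ijf enzzn

Answer: quhu
okt
djd
lkayb
ibzd
auxmo
iqwq
ijf
enzzn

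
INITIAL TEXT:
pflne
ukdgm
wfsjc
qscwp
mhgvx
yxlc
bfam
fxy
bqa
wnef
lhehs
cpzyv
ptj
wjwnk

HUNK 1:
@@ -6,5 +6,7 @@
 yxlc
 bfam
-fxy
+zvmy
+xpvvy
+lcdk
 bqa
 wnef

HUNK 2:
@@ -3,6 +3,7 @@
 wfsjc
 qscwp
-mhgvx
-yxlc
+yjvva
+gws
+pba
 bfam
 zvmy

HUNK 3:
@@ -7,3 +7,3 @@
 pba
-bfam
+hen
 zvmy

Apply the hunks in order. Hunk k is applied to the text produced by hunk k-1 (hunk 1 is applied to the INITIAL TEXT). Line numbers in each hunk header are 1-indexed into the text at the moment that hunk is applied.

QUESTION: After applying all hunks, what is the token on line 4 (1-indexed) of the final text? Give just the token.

Hunk 1: at line 6 remove [fxy] add [zvmy,xpvvy,lcdk] -> 16 lines: pflne ukdgm wfsjc qscwp mhgvx yxlc bfam zvmy xpvvy lcdk bqa wnef lhehs cpzyv ptj wjwnk
Hunk 2: at line 3 remove [mhgvx,yxlc] add [yjvva,gws,pba] -> 17 lines: pflne ukdgm wfsjc qscwp yjvva gws pba bfam zvmy xpvvy lcdk bqa wnef lhehs cpzyv ptj wjwnk
Hunk 3: at line 7 remove [bfam] add [hen] -> 17 lines: pflne ukdgm wfsjc qscwp yjvva gws pba hen zvmy xpvvy lcdk bqa wnef lhehs cpzyv ptj wjwnk
Final line 4: qscwp

Answer: qscwp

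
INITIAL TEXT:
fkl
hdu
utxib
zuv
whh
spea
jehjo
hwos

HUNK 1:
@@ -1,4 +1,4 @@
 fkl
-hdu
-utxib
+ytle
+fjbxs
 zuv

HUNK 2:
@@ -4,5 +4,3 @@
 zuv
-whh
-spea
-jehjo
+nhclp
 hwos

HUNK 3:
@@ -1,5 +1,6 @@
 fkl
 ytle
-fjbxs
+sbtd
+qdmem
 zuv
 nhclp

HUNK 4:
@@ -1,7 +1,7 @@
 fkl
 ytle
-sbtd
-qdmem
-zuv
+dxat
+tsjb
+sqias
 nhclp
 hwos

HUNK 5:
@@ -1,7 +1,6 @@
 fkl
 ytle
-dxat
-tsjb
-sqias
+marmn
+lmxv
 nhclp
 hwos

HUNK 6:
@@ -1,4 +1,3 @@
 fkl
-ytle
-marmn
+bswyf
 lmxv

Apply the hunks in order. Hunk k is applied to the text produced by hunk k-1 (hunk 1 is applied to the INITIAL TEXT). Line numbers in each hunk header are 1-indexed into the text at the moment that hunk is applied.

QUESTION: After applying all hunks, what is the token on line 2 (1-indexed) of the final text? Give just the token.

Hunk 1: at line 1 remove [hdu,utxib] add [ytle,fjbxs] -> 8 lines: fkl ytle fjbxs zuv whh spea jehjo hwos
Hunk 2: at line 4 remove [whh,spea,jehjo] add [nhclp] -> 6 lines: fkl ytle fjbxs zuv nhclp hwos
Hunk 3: at line 1 remove [fjbxs] add [sbtd,qdmem] -> 7 lines: fkl ytle sbtd qdmem zuv nhclp hwos
Hunk 4: at line 1 remove [sbtd,qdmem,zuv] add [dxat,tsjb,sqias] -> 7 lines: fkl ytle dxat tsjb sqias nhclp hwos
Hunk 5: at line 1 remove [dxat,tsjb,sqias] add [marmn,lmxv] -> 6 lines: fkl ytle marmn lmxv nhclp hwos
Hunk 6: at line 1 remove [ytle,marmn] add [bswyf] -> 5 lines: fkl bswyf lmxv nhclp hwos
Final line 2: bswyf

Answer: bswyf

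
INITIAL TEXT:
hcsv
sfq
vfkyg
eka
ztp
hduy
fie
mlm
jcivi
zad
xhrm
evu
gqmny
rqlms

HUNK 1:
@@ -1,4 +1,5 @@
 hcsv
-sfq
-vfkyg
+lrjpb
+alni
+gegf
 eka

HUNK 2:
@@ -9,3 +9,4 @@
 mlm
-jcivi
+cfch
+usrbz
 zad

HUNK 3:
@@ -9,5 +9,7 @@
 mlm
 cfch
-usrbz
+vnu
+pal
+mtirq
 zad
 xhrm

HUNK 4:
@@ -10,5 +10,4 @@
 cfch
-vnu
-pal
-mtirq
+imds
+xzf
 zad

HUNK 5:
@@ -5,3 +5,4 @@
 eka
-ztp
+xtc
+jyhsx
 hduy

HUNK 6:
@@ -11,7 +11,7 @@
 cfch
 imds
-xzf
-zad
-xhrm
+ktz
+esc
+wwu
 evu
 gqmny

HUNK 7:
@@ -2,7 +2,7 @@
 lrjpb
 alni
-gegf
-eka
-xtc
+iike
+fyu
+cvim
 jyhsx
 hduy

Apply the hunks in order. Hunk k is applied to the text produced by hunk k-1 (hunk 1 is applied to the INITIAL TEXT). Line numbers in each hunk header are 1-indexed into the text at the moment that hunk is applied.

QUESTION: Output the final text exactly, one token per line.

Hunk 1: at line 1 remove [sfq,vfkyg] add [lrjpb,alni,gegf] -> 15 lines: hcsv lrjpb alni gegf eka ztp hduy fie mlm jcivi zad xhrm evu gqmny rqlms
Hunk 2: at line 9 remove [jcivi] add [cfch,usrbz] -> 16 lines: hcsv lrjpb alni gegf eka ztp hduy fie mlm cfch usrbz zad xhrm evu gqmny rqlms
Hunk 3: at line 9 remove [usrbz] add [vnu,pal,mtirq] -> 18 lines: hcsv lrjpb alni gegf eka ztp hduy fie mlm cfch vnu pal mtirq zad xhrm evu gqmny rqlms
Hunk 4: at line 10 remove [vnu,pal,mtirq] add [imds,xzf] -> 17 lines: hcsv lrjpb alni gegf eka ztp hduy fie mlm cfch imds xzf zad xhrm evu gqmny rqlms
Hunk 5: at line 5 remove [ztp] add [xtc,jyhsx] -> 18 lines: hcsv lrjpb alni gegf eka xtc jyhsx hduy fie mlm cfch imds xzf zad xhrm evu gqmny rqlms
Hunk 6: at line 11 remove [xzf,zad,xhrm] add [ktz,esc,wwu] -> 18 lines: hcsv lrjpb alni gegf eka xtc jyhsx hduy fie mlm cfch imds ktz esc wwu evu gqmny rqlms
Hunk 7: at line 2 remove [gegf,eka,xtc] add [iike,fyu,cvim] -> 18 lines: hcsv lrjpb alni iike fyu cvim jyhsx hduy fie mlm cfch imds ktz esc wwu evu gqmny rqlms

Answer: hcsv
lrjpb
alni
iike
fyu
cvim
jyhsx
hduy
fie
mlm
cfch
imds
ktz
esc
wwu
evu
gqmny
rqlms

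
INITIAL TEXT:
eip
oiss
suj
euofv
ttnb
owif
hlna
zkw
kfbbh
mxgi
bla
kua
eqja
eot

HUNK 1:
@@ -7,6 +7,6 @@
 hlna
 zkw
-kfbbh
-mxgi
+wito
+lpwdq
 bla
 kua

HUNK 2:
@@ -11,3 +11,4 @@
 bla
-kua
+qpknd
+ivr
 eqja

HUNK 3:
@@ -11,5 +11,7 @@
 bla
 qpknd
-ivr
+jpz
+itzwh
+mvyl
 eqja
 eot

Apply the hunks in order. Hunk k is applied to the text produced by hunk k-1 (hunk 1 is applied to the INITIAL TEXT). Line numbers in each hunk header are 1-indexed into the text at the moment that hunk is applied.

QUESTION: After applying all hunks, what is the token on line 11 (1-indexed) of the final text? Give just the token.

Answer: bla

Derivation:
Hunk 1: at line 7 remove [kfbbh,mxgi] add [wito,lpwdq] -> 14 lines: eip oiss suj euofv ttnb owif hlna zkw wito lpwdq bla kua eqja eot
Hunk 2: at line 11 remove [kua] add [qpknd,ivr] -> 15 lines: eip oiss suj euofv ttnb owif hlna zkw wito lpwdq bla qpknd ivr eqja eot
Hunk 3: at line 11 remove [ivr] add [jpz,itzwh,mvyl] -> 17 lines: eip oiss suj euofv ttnb owif hlna zkw wito lpwdq bla qpknd jpz itzwh mvyl eqja eot
Final line 11: bla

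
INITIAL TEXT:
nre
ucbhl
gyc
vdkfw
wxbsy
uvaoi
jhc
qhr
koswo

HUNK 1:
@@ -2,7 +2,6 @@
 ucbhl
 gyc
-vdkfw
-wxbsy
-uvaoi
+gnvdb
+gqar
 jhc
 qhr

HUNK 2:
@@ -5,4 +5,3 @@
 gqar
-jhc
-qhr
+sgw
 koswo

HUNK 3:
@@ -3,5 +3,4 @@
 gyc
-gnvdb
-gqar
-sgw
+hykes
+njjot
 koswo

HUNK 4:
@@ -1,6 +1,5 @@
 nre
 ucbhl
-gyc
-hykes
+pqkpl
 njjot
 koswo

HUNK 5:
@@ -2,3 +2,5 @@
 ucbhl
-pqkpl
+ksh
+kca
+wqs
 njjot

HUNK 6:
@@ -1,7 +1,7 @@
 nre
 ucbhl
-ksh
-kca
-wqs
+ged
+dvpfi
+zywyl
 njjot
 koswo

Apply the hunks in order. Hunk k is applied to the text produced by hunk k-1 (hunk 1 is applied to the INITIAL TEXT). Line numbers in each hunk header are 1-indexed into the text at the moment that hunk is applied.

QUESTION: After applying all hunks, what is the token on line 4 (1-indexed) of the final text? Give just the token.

Hunk 1: at line 2 remove [vdkfw,wxbsy,uvaoi] add [gnvdb,gqar] -> 8 lines: nre ucbhl gyc gnvdb gqar jhc qhr koswo
Hunk 2: at line 5 remove [jhc,qhr] add [sgw] -> 7 lines: nre ucbhl gyc gnvdb gqar sgw koswo
Hunk 3: at line 3 remove [gnvdb,gqar,sgw] add [hykes,njjot] -> 6 lines: nre ucbhl gyc hykes njjot koswo
Hunk 4: at line 1 remove [gyc,hykes] add [pqkpl] -> 5 lines: nre ucbhl pqkpl njjot koswo
Hunk 5: at line 2 remove [pqkpl] add [ksh,kca,wqs] -> 7 lines: nre ucbhl ksh kca wqs njjot koswo
Hunk 6: at line 1 remove [ksh,kca,wqs] add [ged,dvpfi,zywyl] -> 7 lines: nre ucbhl ged dvpfi zywyl njjot koswo
Final line 4: dvpfi

Answer: dvpfi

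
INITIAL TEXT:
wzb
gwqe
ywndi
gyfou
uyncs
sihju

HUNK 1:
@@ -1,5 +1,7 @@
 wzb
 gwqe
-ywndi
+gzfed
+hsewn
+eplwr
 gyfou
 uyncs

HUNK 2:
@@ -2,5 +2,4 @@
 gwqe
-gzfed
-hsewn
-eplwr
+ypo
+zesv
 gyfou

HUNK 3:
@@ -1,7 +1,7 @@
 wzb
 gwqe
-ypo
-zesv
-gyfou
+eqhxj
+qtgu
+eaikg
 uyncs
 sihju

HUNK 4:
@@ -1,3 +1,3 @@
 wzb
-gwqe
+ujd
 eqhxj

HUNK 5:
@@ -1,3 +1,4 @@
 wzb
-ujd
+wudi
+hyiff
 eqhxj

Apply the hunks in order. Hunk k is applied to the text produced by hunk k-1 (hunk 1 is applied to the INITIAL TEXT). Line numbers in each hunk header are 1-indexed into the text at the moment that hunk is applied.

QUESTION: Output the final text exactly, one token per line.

Answer: wzb
wudi
hyiff
eqhxj
qtgu
eaikg
uyncs
sihju

Derivation:
Hunk 1: at line 1 remove [ywndi] add [gzfed,hsewn,eplwr] -> 8 lines: wzb gwqe gzfed hsewn eplwr gyfou uyncs sihju
Hunk 2: at line 2 remove [gzfed,hsewn,eplwr] add [ypo,zesv] -> 7 lines: wzb gwqe ypo zesv gyfou uyncs sihju
Hunk 3: at line 1 remove [ypo,zesv,gyfou] add [eqhxj,qtgu,eaikg] -> 7 lines: wzb gwqe eqhxj qtgu eaikg uyncs sihju
Hunk 4: at line 1 remove [gwqe] add [ujd] -> 7 lines: wzb ujd eqhxj qtgu eaikg uyncs sihju
Hunk 5: at line 1 remove [ujd] add [wudi,hyiff] -> 8 lines: wzb wudi hyiff eqhxj qtgu eaikg uyncs sihju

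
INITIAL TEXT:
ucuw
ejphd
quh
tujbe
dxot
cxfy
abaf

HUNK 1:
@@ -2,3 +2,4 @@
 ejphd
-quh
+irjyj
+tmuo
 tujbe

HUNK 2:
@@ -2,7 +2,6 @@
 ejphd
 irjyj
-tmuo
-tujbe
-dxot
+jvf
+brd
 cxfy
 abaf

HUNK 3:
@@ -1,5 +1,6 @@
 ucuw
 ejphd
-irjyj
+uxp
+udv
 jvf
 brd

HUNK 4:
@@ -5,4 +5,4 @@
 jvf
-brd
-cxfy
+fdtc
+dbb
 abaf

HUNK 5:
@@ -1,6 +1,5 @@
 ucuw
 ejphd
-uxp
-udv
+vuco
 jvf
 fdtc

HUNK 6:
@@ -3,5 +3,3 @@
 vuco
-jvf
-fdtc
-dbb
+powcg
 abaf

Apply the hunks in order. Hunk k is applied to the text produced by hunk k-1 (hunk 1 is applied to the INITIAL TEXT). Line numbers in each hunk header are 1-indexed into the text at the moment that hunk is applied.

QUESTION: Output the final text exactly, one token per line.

Answer: ucuw
ejphd
vuco
powcg
abaf

Derivation:
Hunk 1: at line 2 remove [quh] add [irjyj,tmuo] -> 8 lines: ucuw ejphd irjyj tmuo tujbe dxot cxfy abaf
Hunk 2: at line 2 remove [tmuo,tujbe,dxot] add [jvf,brd] -> 7 lines: ucuw ejphd irjyj jvf brd cxfy abaf
Hunk 3: at line 1 remove [irjyj] add [uxp,udv] -> 8 lines: ucuw ejphd uxp udv jvf brd cxfy abaf
Hunk 4: at line 5 remove [brd,cxfy] add [fdtc,dbb] -> 8 lines: ucuw ejphd uxp udv jvf fdtc dbb abaf
Hunk 5: at line 1 remove [uxp,udv] add [vuco] -> 7 lines: ucuw ejphd vuco jvf fdtc dbb abaf
Hunk 6: at line 3 remove [jvf,fdtc,dbb] add [powcg] -> 5 lines: ucuw ejphd vuco powcg abaf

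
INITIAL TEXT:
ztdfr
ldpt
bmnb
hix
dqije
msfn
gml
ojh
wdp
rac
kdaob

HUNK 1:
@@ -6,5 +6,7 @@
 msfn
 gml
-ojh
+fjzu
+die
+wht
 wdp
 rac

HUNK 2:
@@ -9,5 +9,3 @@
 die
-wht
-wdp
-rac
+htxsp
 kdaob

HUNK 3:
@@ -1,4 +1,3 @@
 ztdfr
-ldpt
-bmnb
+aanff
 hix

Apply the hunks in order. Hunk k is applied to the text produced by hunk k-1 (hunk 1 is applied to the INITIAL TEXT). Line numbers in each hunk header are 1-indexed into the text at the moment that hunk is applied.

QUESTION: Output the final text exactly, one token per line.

Hunk 1: at line 6 remove [ojh] add [fjzu,die,wht] -> 13 lines: ztdfr ldpt bmnb hix dqije msfn gml fjzu die wht wdp rac kdaob
Hunk 2: at line 9 remove [wht,wdp,rac] add [htxsp] -> 11 lines: ztdfr ldpt bmnb hix dqije msfn gml fjzu die htxsp kdaob
Hunk 3: at line 1 remove [ldpt,bmnb] add [aanff] -> 10 lines: ztdfr aanff hix dqije msfn gml fjzu die htxsp kdaob

Answer: ztdfr
aanff
hix
dqije
msfn
gml
fjzu
die
htxsp
kdaob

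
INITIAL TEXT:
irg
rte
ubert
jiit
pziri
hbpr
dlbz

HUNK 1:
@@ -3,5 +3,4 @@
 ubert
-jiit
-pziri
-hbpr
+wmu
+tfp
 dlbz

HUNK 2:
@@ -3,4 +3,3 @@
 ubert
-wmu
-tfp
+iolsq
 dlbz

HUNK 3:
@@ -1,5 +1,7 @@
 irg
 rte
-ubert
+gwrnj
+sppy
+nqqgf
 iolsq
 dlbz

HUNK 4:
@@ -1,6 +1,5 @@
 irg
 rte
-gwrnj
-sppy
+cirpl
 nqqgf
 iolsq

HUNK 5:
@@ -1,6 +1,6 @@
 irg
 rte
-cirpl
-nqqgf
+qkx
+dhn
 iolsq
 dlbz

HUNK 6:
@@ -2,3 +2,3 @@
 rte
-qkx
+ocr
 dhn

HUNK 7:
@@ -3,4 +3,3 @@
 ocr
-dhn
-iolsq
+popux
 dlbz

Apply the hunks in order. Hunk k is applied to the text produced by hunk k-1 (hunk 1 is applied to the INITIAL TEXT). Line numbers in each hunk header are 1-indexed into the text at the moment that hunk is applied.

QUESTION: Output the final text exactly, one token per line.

Answer: irg
rte
ocr
popux
dlbz

Derivation:
Hunk 1: at line 3 remove [jiit,pziri,hbpr] add [wmu,tfp] -> 6 lines: irg rte ubert wmu tfp dlbz
Hunk 2: at line 3 remove [wmu,tfp] add [iolsq] -> 5 lines: irg rte ubert iolsq dlbz
Hunk 3: at line 1 remove [ubert] add [gwrnj,sppy,nqqgf] -> 7 lines: irg rte gwrnj sppy nqqgf iolsq dlbz
Hunk 4: at line 1 remove [gwrnj,sppy] add [cirpl] -> 6 lines: irg rte cirpl nqqgf iolsq dlbz
Hunk 5: at line 1 remove [cirpl,nqqgf] add [qkx,dhn] -> 6 lines: irg rte qkx dhn iolsq dlbz
Hunk 6: at line 2 remove [qkx] add [ocr] -> 6 lines: irg rte ocr dhn iolsq dlbz
Hunk 7: at line 3 remove [dhn,iolsq] add [popux] -> 5 lines: irg rte ocr popux dlbz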